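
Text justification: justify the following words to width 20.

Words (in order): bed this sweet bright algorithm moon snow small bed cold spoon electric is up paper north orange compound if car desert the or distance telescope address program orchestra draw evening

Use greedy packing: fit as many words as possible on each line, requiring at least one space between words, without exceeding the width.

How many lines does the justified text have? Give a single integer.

Answer: 11

Derivation:
Line 1: ['bed', 'this', 'sweet'] (min_width=14, slack=6)
Line 2: ['bright', 'algorithm'] (min_width=16, slack=4)
Line 3: ['moon', 'snow', 'small', 'bed'] (min_width=19, slack=1)
Line 4: ['cold', 'spoon', 'electric'] (min_width=19, slack=1)
Line 5: ['is', 'up', 'paper', 'north'] (min_width=17, slack=3)
Line 6: ['orange', 'compound', 'if'] (min_width=18, slack=2)
Line 7: ['car', 'desert', 'the', 'or'] (min_width=17, slack=3)
Line 8: ['distance', 'telescope'] (min_width=18, slack=2)
Line 9: ['address', 'program'] (min_width=15, slack=5)
Line 10: ['orchestra', 'draw'] (min_width=14, slack=6)
Line 11: ['evening'] (min_width=7, slack=13)
Total lines: 11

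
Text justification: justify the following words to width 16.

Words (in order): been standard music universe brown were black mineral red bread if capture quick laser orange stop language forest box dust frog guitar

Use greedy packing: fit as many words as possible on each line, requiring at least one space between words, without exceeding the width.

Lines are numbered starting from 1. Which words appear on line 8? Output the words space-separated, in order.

Line 1: ['been', 'standard'] (min_width=13, slack=3)
Line 2: ['music', 'universe'] (min_width=14, slack=2)
Line 3: ['brown', 'were', 'black'] (min_width=16, slack=0)
Line 4: ['mineral', 'red'] (min_width=11, slack=5)
Line 5: ['bread', 'if', 'capture'] (min_width=16, slack=0)
Line 6: ['quick', 'laser'] (min_width=11, slack=5)
Line 7: ['orange', 'stop'] (min_width=11, slack=5)
Line 8: ['language', 'forest'] (min_width=15, slack=1)
Line 9: ['box', 'dust', 'frog'] (min_width=13, slack=3)
Line 10: ['guitar'] (min_width=6, slack=10)

Answer: language forest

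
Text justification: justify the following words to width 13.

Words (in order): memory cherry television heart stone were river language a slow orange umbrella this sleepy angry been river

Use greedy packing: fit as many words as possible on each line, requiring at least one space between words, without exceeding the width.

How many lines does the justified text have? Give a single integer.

Line 1: ['memory', 'cherry'] (min_width=13, slack=0)
Line 2: ['television'] (min_width=10, slack=3)
Line 3: ['heart', 'stone'] (min_width=11, slack=2)
Line 4: ['were', 'river'] (min_width=10, slack=3)
Line 5: ['language', 'a'] (min_width=10, slack=3)
Line 6: ['slow', 'orange'] (min_width=11, slack=2)
Line 7: ['umbrella', 'this'] (min_width=13, slack=0)
Line 8: ['sleepy', 'angry'] (min_width=12, slack=1)
Line 9: ['been', 'river'] (min_width=10, slack=3)
Total lines: 9

Answer: 9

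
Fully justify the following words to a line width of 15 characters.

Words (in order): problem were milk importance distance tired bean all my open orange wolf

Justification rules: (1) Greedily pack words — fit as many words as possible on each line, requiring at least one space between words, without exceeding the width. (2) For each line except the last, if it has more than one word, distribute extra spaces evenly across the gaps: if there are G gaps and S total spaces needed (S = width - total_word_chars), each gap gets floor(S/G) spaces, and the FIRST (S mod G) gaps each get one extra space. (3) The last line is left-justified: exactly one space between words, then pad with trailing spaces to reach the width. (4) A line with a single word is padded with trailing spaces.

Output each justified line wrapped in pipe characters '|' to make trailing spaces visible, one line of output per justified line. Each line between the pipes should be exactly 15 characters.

Answer: |problem    were|
|milk importance|
|distance  tired|
|bean   all   my|
|open     orange|
|wolf           |

Derivation:
Line 1: ['problem', 'were'] (min_width=12, slack=3)
Line 2: ['milk', 'importance'] (min_width=15, slack=0)
Line 3: ['distance', 'tired'] (min_width=14, slack=1)
Line 4: ['bean', 'all', 'my'] (min_width=11, slack=4)
Line 5: ['open', 'orange'] (min_width=11, slack=4)
Line 6: ['wolf'] (min_width=4, slack=11)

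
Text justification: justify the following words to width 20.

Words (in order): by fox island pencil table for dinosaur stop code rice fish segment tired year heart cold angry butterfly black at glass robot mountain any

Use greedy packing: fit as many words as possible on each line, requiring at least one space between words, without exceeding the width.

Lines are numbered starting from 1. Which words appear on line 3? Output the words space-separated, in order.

Answer: stop code rice fish

Derivation:
Line 1: ['by', 'fox', 'island', 'pencil'] (min_width=20, slack=0)
Line 2: ['table', 'for', 'dinosaur'] (min_width=18, slack=2)
Line 3: ['stop', 'code', 'rice', 'fish'] (min_width=19, slack=1)
Line 4: ['segment', 'tired', 'year'] (min_width=18, slack=2)
Line 5: ['heart', 'cold', 'angry'] (min_width=16, slack=4)
Line 6: ['butterfly', 'black', 'at'] (min_width=18, slack=2)
Line 7: ['glass', 'robot', 'mountain'] (min_width=20, slack=0)
Line 8: ['any'] (min_width=3, slack=17)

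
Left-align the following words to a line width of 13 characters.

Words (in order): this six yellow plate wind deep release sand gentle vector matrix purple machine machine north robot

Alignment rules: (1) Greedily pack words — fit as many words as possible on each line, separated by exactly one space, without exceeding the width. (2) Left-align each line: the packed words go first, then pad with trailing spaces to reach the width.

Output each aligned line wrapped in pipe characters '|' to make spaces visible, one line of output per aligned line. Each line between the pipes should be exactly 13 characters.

Answer: |this six     |
|yellow plate |
|wind deep    |
|release sand |
|gentle vector|
|matrix purple|
|machine      |
|machine north|
|robot        |

Derivation:
Line 1: ['this', 'six'] (min_width=8, slack=5)
Line 2: ['yellow', 'plate'] (min_width=12, slack=1)
Line 3: ['wind', 'deep'] (min_width=9, slack=4)
Line 4: ['release', 'sand'] (min_width=12, slack=1)
Line 5: ['gentle', 'vector'] (min_width=13, slack=0)
Line 6: ['matrix', 'purple'] (min_width=13, slack=0)
Line 7: ['machine'] (min_width=7, slack=6)
Line 8: ['machine', 'north'] (min_width=13, slack=0)
Line 9: ['robot'] (min_width=5, slack=8)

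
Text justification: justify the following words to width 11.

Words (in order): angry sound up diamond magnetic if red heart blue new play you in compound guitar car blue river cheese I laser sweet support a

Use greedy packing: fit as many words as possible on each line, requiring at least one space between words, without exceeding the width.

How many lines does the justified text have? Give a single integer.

Answer: 12

Derivation:
Line 1: ['angry', 'sound'] (min_width=11, slack=0)
Line 2: ['up', 'diamond'] (min_width=10, slack=1)
Line 3: ['magnetic', 'if'] (min_width=11, slack=0)
Line 4: ['red', 'heart'] (min_width=9, slack=2)
Line 5: ['blue', 'new'] (min_width=8, slack=3)
Line 6: ['play', 'you', 'in'] (min_width=11, slack=0)
Line 7: ['compound'] (min_width=8, slack=3)
Line 8: ['guitar', 'car'] (min_width=10, slack=1)
Line 9: ['blue', 'river'] (min_width=10, slack=1)
Line 10: ['cheese', 'I'] (min_width=8, slack=3)
Line 11: ['laser', 'sweet'] (min_width=11, slack=0)
Line 12: ['support', 'a'] (min_width=9, slack=2)
Total lines: 12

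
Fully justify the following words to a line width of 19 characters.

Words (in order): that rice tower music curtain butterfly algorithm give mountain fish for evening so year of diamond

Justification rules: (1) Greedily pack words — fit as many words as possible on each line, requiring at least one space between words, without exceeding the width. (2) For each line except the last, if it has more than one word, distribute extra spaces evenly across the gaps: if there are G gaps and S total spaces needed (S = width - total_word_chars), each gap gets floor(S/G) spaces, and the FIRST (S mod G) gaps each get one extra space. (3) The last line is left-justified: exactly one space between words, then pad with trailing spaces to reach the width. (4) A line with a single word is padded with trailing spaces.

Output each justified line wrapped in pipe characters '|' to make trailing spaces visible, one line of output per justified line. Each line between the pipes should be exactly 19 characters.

Answer: |that   rice   tower|
|music       curtain|
|butterfly algorithm|
|give  mountain fish|
|for evening so year|
|of diamond         |

Derivation:
Line 1: ['that', 'rice', 'tower'] (min_width=15, slack=4)
Line 2: ['music', 'curtain'] (min_width=13, slack=6)
Line 3: ['butterfly', 'algorithm'] (min_width=19, slack=0)
Line 4: ['give', 'mountain', 'fish'] (min_width=18, slack=1)
Line 5: ['for', 'evening', 'so', 'year'] (min_width=19, slack=0)
Line 6: ['of', 'diamond'] (min_width=10, slack=9)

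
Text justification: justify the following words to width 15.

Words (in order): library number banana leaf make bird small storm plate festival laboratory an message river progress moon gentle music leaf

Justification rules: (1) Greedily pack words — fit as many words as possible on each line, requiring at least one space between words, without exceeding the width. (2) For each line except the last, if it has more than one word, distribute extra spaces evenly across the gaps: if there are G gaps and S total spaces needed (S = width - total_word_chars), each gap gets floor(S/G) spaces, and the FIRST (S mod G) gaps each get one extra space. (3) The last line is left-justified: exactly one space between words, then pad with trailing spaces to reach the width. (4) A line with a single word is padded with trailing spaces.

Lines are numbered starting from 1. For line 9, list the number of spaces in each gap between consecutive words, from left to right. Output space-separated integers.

Answer: 4

Derivation:
Line 1: ['library', 'number'] (min_width=14, slack=1)
Line 2: ['banana', 'leaf'] (min_width=11, slack=4)
Line 3: ['make', 'bird', 'small'] (min_width=15, slack=0)
Line 4: ['storm', 'plate'] (min_width=11, slack=4)
Line 5: ['festival'] (min_width=8, slack=7)
Line 6: ['laboratory', 'an'] (min_width=13, slack=2)
Line 7: ['message', 'river'] (min_width=13, slack=2)
Line 8: ['progress', 'moon'] (min_width=13, slack=2)
Line 9: ['gentle', 'music'] (min_width=12, slack=3)
Line 10: ['leaf'] (min_width=4, slack=11)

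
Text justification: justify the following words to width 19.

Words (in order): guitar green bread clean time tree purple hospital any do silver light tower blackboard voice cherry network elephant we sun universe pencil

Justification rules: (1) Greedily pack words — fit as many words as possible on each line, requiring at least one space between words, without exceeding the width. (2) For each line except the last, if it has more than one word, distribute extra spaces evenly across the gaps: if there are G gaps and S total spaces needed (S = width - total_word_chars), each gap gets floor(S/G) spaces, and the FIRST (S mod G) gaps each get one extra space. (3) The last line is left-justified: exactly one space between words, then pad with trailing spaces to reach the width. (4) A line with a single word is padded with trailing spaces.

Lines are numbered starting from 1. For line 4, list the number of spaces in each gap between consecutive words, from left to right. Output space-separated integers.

Answer: 3 3

Derivation:
Line 1: ['guitar', 'green', 'bread'] (min_width=18, slack=1)
Line 2: ['clean', 'time', 'tree'] (min_width=15, slack=4)
Line 3: ['purple', 'hospital', 'any'] (min_width=19, slack=0)
Line 4: ['do', 'silver', 'light'] (min_width=15, slack=4)
Line 5: ['tower', 'blackboard'] (min_width=16, slack=3)
Line 6: ['voice', 'cherry'] (min_width=12, slack=7)
Line 7: ['network', 'elephant', 'we'] (min_width=19, slack=0)
Line 8: ['sun', 'universe', 'pencil'] (min_width=19, slack=0)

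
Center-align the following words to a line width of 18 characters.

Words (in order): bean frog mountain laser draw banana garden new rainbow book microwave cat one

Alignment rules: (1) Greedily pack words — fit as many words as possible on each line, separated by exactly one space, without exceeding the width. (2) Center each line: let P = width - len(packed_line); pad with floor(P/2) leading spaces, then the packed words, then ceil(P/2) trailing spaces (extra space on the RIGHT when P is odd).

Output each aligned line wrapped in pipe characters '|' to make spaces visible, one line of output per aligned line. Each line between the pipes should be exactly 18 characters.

Line 1: ['bean', 'frog', 'mountain'] (min_width=18, slack=0)
Line 2: ['laser', 'draw', 'banana'] (min_width=17, slack=1)
Line 3: ['garden', 'new', 'rainbow'] (min_width=18, slack=0)
Line 4: ['book', 'microwave', 'cat'] (min_width=18, slack=0)
Line 5: ['one'] (min_width=3, slack=15)

Answer: |bean frog mountain|
|laser draw banana |
|garden new rainbow|
|book microwave cat|
|       one        |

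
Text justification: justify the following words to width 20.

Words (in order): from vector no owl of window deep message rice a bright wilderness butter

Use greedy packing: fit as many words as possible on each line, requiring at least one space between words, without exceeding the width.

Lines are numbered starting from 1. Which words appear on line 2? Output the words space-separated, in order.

Answer: of window deep

Derivation:
Line 1: ['from', 'vector', 'no', 'owl'] (min_width=18, slack=2)
Line 2: ['of', 'window', 'deep'] (min_width=14, slack=6)
Line 3: ['message', 'rice', 'a'] (min_width=14, slack=6)
Line 4: ['bright', 'wilderness'] (min_width=17, slack=3)
Line 5: ['butter'] (min_width=6, slack=14)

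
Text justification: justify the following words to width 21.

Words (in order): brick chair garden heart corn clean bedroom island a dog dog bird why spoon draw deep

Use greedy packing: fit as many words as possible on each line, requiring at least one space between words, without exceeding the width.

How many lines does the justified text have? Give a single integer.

Answer: 5

Derivation:
Line 1: ['brick', 'chair', 'garden'] (min_width=18, slack=3)
Line 2: ['heart', 'corn', 'clean'] (min_width=16, slack=5)
Line 3: ['bedroom', 'island', 'a', 'dog'] (min_width=20, slack=1)
Line 4: ['dog', 'bird', 'why', 'spoon'] (min_width=18, slack=3)
Line 5: ['draw', 'deep'] (min_width=9, slack=12)
Total lines: 5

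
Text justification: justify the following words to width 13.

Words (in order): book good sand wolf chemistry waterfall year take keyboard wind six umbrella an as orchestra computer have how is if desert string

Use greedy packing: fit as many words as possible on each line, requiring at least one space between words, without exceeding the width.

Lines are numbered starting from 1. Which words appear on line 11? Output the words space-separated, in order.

Line 1: ['book', 'good'] (min_width=9, slack=4)
Line 2: ['sand', 'wolf'] (min_width=9, slack=4)
Line 3: ['chemistry'] (min_width=9, slack=4)
Line 4: ['waterfall'] (min_width=9, slack=4)
Line 5: ['year', 'take'] (min_width=9, slack=4)
Line 6: ['keyboard', 'wind'] (min_width=13, slack=0)
Line 7: ['six', 'umbrella'] (min_width=12, slack=1)
Line 8: ['an', 'as'] (min_width=5, slack=8)
Line 9: ['orchestra'] (min_width=9, slack=4)
Line 10: ['computer', 'have'] (min_width=13, slack=0)
Line 11: ['how', 'is', 'if'] (min_width=9, slack=4)
Line 12: ['desert', 'string'] (min_width=13, slack=0)

Answer: how is if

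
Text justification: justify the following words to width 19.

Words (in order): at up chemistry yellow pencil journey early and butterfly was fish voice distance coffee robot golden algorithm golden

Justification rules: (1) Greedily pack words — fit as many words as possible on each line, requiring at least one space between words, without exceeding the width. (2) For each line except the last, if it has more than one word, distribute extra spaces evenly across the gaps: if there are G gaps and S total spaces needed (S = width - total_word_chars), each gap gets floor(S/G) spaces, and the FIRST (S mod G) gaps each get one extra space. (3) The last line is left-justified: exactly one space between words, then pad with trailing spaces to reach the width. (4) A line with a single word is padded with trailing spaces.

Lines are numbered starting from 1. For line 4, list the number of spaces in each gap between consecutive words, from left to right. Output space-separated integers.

Line 1: ['at', 'up', 'chemistry'] (min_width=15, slack=4)
Line 2: ['yellow', 'pencil'] (min_width=13, slack=6)
Line 3: ['journey', 'early', 'and'] (min_width=17, slack=2)
Line 4: ['butterfly', 'was', 'fish'] (min_width=18, slack=1)
Line 5: ['voice', 'distance'] (min_width=14, slack=5)
Line 6: ['coffee', 'robot', 'golden'] (min_width=19, slack=0)
Line 7: ['algorithm', 'golden'] (min_width=16, slack=3)

Answer: 2 1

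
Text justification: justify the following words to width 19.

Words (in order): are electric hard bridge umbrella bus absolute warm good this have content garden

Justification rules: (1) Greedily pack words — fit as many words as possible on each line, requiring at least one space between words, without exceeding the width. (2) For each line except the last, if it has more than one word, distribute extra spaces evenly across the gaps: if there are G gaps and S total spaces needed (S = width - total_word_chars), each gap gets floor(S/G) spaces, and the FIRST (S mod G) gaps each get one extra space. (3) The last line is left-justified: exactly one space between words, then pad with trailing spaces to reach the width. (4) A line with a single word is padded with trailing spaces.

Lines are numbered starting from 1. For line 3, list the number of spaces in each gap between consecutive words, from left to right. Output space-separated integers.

Line 1: ['are', 'electric', 'hard'] (min_width=17, slack=2)
Line 2: ['bridge', 'umbrella', 'bus'] (min_width=19, slack=0)
Line 3: ['absolute', 'warm', 'good'] (min_width=18, slack=1)
Line 4: ['this', 'have', 'content'] (min_width=17, slack=2)
Line 5: ['garden'] (min_width=6, slack=13)

Answer: 2 1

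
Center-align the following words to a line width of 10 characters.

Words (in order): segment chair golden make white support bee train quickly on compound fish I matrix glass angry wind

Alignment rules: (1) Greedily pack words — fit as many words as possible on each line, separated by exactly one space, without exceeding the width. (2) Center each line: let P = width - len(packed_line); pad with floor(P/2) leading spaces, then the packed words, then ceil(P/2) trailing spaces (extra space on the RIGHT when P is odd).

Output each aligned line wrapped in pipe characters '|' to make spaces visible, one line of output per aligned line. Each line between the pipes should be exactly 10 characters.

Answer: | segment  |
|  chair   |
|  golden  |
|make white|
| support  |
|bee train |
|quickly on|
| compound |
|  fish I  |
|  matrix  |
|  glass   |
|angry wind|

Derivation:
Line 1: ['segment'] (min_width=7, slack=3)
Line 2: ['chair'] (min_width=5, slack=5)
Line 3: ['golden'] (min_width=6, slack=4)
Line 4: ['make', 'white'] (min_width=10, slack=0)
Line 5: ['support'] (min_width=7, slack=3)
Line 6: ['bee', 'train'] (min_width=9, slack=1)
Line 7: ['quickly', 'on'] (min_width=10, slack=0)
Line 8: ['compound'] (min_width=8, slack=2)
Line 9: ['fish', 'I'] (min_width=6, slack=4)
Line 10: ['matrix'] (min_width=6, slack=4)
Line 11: ['glass'] (min_width=5, slack=5)
Line 12: ['angry', 'wind'] (min_width=10, slack=0)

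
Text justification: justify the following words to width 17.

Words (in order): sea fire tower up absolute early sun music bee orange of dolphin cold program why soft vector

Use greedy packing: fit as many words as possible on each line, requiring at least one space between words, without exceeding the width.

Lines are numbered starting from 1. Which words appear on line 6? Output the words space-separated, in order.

Line 1: ['sea', 'fire', 'tower', 'up'] (min_width=17, slack=0)
Line 2: ['absolute', 'early'] (min_width=14, slack=3)
Line 3: ['sun', 'music', 'bee'] (min_width=13, slack=4)
Line 4: ['orange', 'of', 'dolphin'] (min_width=17, slack=0)
Line 5: ['cold', 'program', 'why'] (min_width=16, slack=1)
Line 6: ['soft', 'vector'] (min_width=11, slack=6)

Answer: soft vector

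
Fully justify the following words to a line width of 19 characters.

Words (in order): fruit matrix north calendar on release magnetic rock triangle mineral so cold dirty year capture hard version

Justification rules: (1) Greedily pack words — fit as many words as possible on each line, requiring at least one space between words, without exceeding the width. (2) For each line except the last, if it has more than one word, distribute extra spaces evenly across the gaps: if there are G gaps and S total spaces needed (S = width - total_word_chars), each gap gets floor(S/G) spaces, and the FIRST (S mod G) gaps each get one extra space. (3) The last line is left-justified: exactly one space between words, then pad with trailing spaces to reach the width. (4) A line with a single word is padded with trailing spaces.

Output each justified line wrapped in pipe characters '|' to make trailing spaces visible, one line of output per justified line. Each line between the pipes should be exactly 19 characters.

Answer: |fruit  matrix north|
|calendar on release|
|magnetic       rock|
|triangle mineral so|
|cold   dirty   year|
|capture        hard|
|version            |

Derivation:
Line 1: ['fruit', 'matrix', 'north'] (min_width=18, slack=1)
Line 2: ['calendar', 'on', 'release'] (min_width=19, slack=0)
Line 3: ['magnetic', 'rock'] (min_width=13, slack=6)
Line 4: ['triangle', 'mineral', 'so'] (min_width=19, slack=0)
Line 5: ['cold', 'dirty', 'year'] (min_width=15, slack=4)
Line 6: ['capture', 'hard'] (min_width=12, slack=7)
Line 7: ['version'] (min_width=7, slack=12)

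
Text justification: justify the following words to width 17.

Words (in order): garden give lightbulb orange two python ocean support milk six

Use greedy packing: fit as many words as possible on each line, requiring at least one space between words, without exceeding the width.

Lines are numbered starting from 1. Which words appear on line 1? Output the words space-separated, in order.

Answer: garden give

Derivation:
Line 1: ['garden', 'give'] (min_width=11, slack=6)
Line 2: ['lightbulb', 'orange'] (min_width=16, slack=1)
Line 3: ['two', 'python', 'ocean'] (min_width=16, slack=1)
Line 4: ['support', 'milk', 'six'] (min_width=16, slack=1)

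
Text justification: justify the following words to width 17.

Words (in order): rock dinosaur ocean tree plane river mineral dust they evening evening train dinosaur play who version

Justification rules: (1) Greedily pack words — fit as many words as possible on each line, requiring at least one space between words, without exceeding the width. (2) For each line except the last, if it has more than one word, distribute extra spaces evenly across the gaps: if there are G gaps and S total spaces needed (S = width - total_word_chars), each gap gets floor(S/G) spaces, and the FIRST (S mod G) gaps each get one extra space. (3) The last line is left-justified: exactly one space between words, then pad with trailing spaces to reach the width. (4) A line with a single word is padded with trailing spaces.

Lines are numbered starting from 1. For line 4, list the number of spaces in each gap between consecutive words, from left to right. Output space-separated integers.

Line 1: ['rock', 'dinosaur'] (min_width=13, slack=4)
Line 2: ['ocean', 'tree', 'plane'] (min_width=16, slack=1)
Line 3: ['river', 'mineral'] (min_width=13, slack=4)
Line 4: ['dust', 'they', 'evening'] (min_width=17, slack=0)
Line 5: ['evening', 'train'] (min_width=13, slack=4)
Line 6: ['dinosaur', 'play', 'who'] (min_width=17, slack=0)
Line 7: ['version'] (min_width=7, slack=10)

Answer: 1 1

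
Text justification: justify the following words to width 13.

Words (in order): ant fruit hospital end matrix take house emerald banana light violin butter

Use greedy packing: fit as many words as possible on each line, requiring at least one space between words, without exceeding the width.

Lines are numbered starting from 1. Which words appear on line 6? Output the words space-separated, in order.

Line 1: ['ant', 'fruit'] (min_width=9, slack=4)
Line 2: ['hospital', 'end'] (min_width=12, slack=1)
Line 3: ['matrix', 'take'] (min_width=11, slack=2)
Line 4: ['house', 'emerald'] (min_width=13, slack=0)
Line 5: ['banana', 'light'] (min_width=12, slack=1)
Line 6: ['violin', 'butter'] (min_width=13, slack=0)

Answer: violin butter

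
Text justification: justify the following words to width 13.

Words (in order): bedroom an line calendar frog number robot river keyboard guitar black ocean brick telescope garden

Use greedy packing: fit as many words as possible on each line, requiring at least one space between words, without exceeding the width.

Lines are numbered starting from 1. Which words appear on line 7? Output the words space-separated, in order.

Line 1: ['bedroom', 'an'] (min_width=10, slack=3)
Line 2: ['line', 'calendar'] (min_width=13, slack=0)
Line 3: ['frog', 'number'] (min_width=11, slack=2)
Line 4: ['robot', 'river'] (min_width=11, slack=2)
Line 5: ['keyboard'] (min_width=8, slack=5)
Line 6: ['guitar', 'black'] (min_width=12, slack=1)
Line 7: ['ocean', 'brick'] (min_width=11, slack=2)
Line 8: ['telescope'] (min_width=9, slack=4)
Line 9: ['garden'] (min_width=6, slack=7)

Answer: ocean brick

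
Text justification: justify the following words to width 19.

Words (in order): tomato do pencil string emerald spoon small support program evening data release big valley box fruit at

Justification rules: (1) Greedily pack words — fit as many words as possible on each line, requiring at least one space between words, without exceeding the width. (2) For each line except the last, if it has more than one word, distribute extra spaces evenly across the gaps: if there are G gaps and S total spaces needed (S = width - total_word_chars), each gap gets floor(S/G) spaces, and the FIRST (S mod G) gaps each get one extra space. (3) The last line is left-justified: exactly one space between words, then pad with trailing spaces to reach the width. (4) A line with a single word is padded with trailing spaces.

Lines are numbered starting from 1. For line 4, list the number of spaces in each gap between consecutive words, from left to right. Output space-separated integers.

Line 1: ['tomato', 'do', 'pencil'] (min_width=16, slack=3)
Line 2: ['string', 'emerald'] (min_width=14, slack=5)
Line 3: ['spoon', 'small', 'support'] (min_width=19, slack=0)
Line 4: ['program', 'evening'] (min_width=15, slack=4)
Line 5: ['data', 'release', 'big'] (min_width=16, slack=3)
Line 6: ['valley', 'box', 'fruit', 'at'] (min_width=19, slack=0)

Answer: 5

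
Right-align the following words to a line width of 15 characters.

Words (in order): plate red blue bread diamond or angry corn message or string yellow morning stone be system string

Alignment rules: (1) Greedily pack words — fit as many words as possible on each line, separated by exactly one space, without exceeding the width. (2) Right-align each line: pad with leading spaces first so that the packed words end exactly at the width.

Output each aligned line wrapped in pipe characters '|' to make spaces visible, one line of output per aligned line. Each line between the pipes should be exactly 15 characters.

Line 1: ['plate', 'red', 'blue'] (min_width=14, slack=1)
Line 2: ['bread', 'diamond'] (min_width=13, slack=2)
Line 3: ['or', 'angry', 'corn'] (min_width=13, slack=2)
Line 4: ['message', 'or'] (min_width=10, slack=5)
Line 5: ['string', 'yellow'] (min_width=13, slack=2)
Line 6: ['morning', 'stone'] (min_width=13, slack=2)
Line 7: ['be', 'system'] (min_width=9, slack=6)
Line 8: ['string'] (min_width=6, slack=9)

Answer: | plate red blue|
|  bread diamond|
|  or angry corn|
|     message or|
|  string yellow|
|  morning stone|
|      be system|
|         string|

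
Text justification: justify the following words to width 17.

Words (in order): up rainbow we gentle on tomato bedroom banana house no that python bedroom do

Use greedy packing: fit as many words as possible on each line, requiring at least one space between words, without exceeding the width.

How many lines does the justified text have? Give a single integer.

Line 1: ['up', 'rainbow', 'we'] (min_width=13, slack=4)
Line 2: ['gentle', 'on', 'tomato'] (min_width=16, slack=1)
Line 3: ['bedroom', 'banana'] (min_width=14, slack=3)
Line 4: ['house', 'no', 'that'] (min_width=13, slack=4)
Line 5: ['python', 'bedroom', 'do'] (min_width=17, slack=0)
Total lines: 5

Answer: 5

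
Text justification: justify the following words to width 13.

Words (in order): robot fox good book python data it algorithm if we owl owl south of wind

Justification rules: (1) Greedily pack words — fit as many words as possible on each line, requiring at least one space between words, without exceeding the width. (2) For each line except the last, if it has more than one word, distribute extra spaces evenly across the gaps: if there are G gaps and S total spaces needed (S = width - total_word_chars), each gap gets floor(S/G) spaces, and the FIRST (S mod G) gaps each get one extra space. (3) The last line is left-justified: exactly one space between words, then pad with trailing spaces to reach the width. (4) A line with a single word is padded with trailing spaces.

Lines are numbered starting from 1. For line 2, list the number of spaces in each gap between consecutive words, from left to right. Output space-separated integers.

Answer: 5

Derivation:
Line 1: ['robot', 'fox'] (min_width=9, slack=4)
Line 2: ['good', 'book'] (min_width=9, slack=4)
Line 3: ['python', 'data'] (min_width=11, slack=2)
Line 4: ['it', 'algorithm'] (min_width=12, slack=1)
Line 5: ['if', 'we', 'owl', 'owl'] (min_width=13, slack=0)
Line 6: ['south', 'of', 'wind'] (min_width=13, slack=0)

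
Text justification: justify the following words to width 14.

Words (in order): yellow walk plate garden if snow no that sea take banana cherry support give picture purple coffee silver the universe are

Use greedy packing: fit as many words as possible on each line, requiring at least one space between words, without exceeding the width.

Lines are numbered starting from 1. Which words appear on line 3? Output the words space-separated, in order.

Answer: if snow no

Derivation:
Line 1: ['yellow', 'walk'] (min_width=11, slack=3)
Line 2: ['plate', 'garden'] (min_width=12, slack=2)
Line 3: ['if', 'snow', 'no'] (min_width=10, slack=4)
Line 4: ['that', 'sea', 'take'] (min_width=13, slack=1)
Line 5: ['banana', 'cherry'] (min_width=13, slack=1)
Line 6: ['support', 'give'] (min_width=12, slack=2)
Line 7: ['picture', 'purple'] (min_width=14, slack=0)
Line 8: ['coffee', 'silver'] (min_width=13, slack=1)
Line 9: ['the', 'universe'] (min_width=12, slack=2)
Line 10: ['are'] (min_width=3, slack=11)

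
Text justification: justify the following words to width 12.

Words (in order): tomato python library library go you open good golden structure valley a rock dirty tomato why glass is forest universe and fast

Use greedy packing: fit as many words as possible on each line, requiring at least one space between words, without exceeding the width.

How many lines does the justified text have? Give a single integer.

Answer: 14

Derivation:
Line 1: ['tomato'] (min_width=6, slack=6)
Line 2: ['python'] (min_width=6, slack=6)
Line 3: ['library'] (min_width=7, slack=5)
Line 4: ['library', 'go'] (min_width=10, slack=2)
Line 5: ['you', 'open'] (min_width=8, slack=4)
Line 6: ['good', 'golden'] (min_width=11, slack=1)
Line 7: ['structure'] (min_width=9, slack=3)
Line 8: ['valley', 'a'] (min_width=8, slack=4)
Line 9: ['rock', 'dirty'] (min_width=10, slack=2)
Line 10: ['tomato', 'why'] (min_width=10, slack=2)
Line 11: ['glass', 'is'] (min_width=8, slack=4)
Line 12: ['forest'] (min_width=6, slack=6)
Line 13: ['universe', 'and'] (min_width=12, slack=0)
Line 14: ['fast'] (min_width=4, slack=8)
Total lines: 14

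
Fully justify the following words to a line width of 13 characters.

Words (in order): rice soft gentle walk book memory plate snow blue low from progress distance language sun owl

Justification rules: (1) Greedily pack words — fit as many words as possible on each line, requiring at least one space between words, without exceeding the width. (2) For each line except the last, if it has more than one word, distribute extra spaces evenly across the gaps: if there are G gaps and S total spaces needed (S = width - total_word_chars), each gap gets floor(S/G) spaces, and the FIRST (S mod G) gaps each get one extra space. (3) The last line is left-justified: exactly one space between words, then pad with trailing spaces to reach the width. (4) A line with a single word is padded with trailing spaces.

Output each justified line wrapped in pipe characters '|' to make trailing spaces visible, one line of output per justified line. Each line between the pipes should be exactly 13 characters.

Answer: |rice     soft|
|gentle   walk|
|book   memory|
|plate    snow|
|blue low from|
|progress     |
|distance     |
|language  sun|
|owl          |

Derivation:
Line 1: ['rice', 'soft'] (min_width=9, slack=4)
Line 2: ['gentle', 'walk'] (min_width=11, slack=2)
Line 3: ['book', 'memory'] (min_width=11, slack=2)
Line 4: ['plate', 'snow'] (min_width=10, slack=3)
Line 5: ['blue', 'low', 'from'] (min_width=13, slack=0)
Line 6: ['progress'] (min_width=8, slack=5)
Line 7: ['distance'] (min_width=8, slack=5)
Line 8: ['language', 'sun'] (min_width=12, slack=1)
Line 9: ['owl'] (min_width=3, slack=10)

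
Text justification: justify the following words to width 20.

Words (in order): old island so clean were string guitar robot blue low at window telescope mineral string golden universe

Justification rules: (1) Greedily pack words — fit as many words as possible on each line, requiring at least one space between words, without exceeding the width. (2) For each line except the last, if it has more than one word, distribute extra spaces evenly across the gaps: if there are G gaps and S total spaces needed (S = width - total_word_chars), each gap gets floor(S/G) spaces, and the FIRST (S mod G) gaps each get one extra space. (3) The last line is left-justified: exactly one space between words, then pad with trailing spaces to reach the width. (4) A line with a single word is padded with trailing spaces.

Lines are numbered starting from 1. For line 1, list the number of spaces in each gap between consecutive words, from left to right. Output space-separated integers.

Answer: 2 1 1

Derivation:
Line 1: ['old', 'island', 'so', 'clean'] (min_width=19, slack=1)
Line 2: ['were', 'string', 'guitar'] (min_width=18, slack=2)
Line 3: ['robot', 'blue', 'low', 'at'] (min_width=17, slack=3)
Line 4: ['window', 'telescope'] (min_width=16, slack=4)
Line 5: ['mineral', 'string'] (min_width=14, slack=6)
Line 6: ['golden', 'universe'] (min_width=15, slack=5)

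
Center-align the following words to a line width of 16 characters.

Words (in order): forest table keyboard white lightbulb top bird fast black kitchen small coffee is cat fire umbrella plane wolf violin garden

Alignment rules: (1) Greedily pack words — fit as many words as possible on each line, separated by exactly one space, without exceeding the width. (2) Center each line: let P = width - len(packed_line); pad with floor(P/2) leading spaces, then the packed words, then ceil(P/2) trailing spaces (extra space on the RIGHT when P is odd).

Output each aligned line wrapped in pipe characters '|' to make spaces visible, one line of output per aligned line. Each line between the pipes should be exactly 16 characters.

Answer: |  forest table  |
| keyboard white |
| lightbulb top  |
|bird fast black |
| kitchen small  |
| coffee is cat  |
| fire umbrella  |
|   plane wolf   |
| violin garden  |

Derivation:
Line 1: ['forest', 'table'] (min_width=12, slack=4)
Line 2: ['keyboard', 'white'] (min_width=14, slack=2)
Line 3: ['lightbulb', 'top'] (min_width=13, slack=3)
Line 4: ['bird', 'fast', 'black'] (min_width=15, slack=1)
Line 5: ['kitchen', 'small'] (min_width=13, slack=3)
Line 6: ['coffee', 'is', 'cat'] (min_width=13, slack=3)
Line 7: ['fire', 'umbrella'] (min_width=13, slack=3)
Line 8: ['plane', 'wolf'] (min_width=10, slack=6)
Line 9: ['violin', 'garden'] (min_width=13, slack=3)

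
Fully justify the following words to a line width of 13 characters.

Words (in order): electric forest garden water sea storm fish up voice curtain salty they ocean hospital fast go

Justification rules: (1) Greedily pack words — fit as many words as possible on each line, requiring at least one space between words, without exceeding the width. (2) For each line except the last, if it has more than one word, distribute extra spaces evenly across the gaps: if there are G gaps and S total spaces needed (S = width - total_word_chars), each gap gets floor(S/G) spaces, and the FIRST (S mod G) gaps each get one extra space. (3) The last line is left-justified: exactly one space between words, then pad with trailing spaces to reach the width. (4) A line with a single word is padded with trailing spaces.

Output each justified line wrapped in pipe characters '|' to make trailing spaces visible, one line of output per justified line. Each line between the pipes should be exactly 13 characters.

Line 1: ['electric'] (min_width=8, slack=5)
Line 2: ['forest', 'garden'] (min_width=13, slack=0)
Line 3: ['water', 'sea'] (min_width=9, slack=4)
Line 4: ['storm', 'fish', 'up'] (min_width=13, slack=0)
Line 5: ['voice', 'curtain'] (min_width=13, slack=0)
Line 6: ['salty', 'they'] (min_width=10, slack=3)
Line 7: ['ocean'] (min_width=5, slack=8)
Line 8: ['hospital', 'fast'] (min_width=13, slack=0)
Line 9: ['go'] (min_width=2, slack=11)

Answer: |electric     |
|forest garden|
|water     sea|
|storm fish up|
|voice curtain|
|salty    they|
|ocean        |
|hospital fast|
|go           |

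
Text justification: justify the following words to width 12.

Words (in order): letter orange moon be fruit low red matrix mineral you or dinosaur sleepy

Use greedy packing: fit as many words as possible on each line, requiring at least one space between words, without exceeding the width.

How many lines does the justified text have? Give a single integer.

Answer: 7

Derivation:
Line 1: ['letter'] (min_width=6, slack=6)
Line 2: ['orange', 'moon'] (min_width=11, slack=1)
Line 3: ['be', 'fruit', 'low'] (min_width=12, slack=0)
Line 4: ['red', 'matrix'] (min_width=10, slack=2)
Line 5: ['mineral', 'you'] (min_width=11, slack=1)
Line 6: ['or', 'dinosaur'] (min_width=11, slack=1)
Line 7: ['sleepy'] (min_width=6, slack=6)
Total lines: 7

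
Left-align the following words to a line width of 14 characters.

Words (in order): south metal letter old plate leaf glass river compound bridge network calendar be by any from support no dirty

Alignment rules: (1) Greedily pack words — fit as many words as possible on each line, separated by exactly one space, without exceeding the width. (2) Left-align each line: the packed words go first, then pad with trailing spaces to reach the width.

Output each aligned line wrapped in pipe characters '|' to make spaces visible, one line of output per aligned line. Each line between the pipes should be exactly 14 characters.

Line 1: ['south', 'metal'] (min_width=11, slack=3)
Line 2: ['letter', 'old'] (min_width=10, slack=4)
Line 3: ['plate', 'leaf'] (min_width=10, slack=4)
Line 4: ['glass', 'river'] (min_width=11, slack=3)
Line 5: ['compound'] (min_width=8, slack=6)
Line 6: ['bridge', 'network'] (min_width=14, slack=0)
Line 7: ['calendar', 'be', 'by'] (min_width=14, slack=0)
Line 8: ['any', 'from'] (min_width=8, slack=6)
Line 9: ['support', 'no'] (min_width=10, slack=4)
Line 10: ['dirty'] (min_width=5, slack=9)

Answer: |south metal   |
|letter old    |
|plate leaf    |
|glass river   |
|compound      |
|bridge network|
|calendar be by|
|any from      |
|support no    |
|dirty         |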